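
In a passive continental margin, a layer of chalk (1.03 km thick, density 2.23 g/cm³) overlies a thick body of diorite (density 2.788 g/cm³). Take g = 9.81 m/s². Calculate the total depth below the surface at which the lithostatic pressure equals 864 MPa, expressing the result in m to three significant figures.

Pressure at base of upper layers: 2230×9.81×1030 = 2.253×10^7 Pa = 22.53 MPa
Remaining pressure to be supplied by diorite: 8.640×10^8 − 2.253×10^7 = 8.415×10^8 Pa
Additional depth in diorite = 8.415×10^8 Pa / (2788 kg/m³ × 9.81 m/s²) = 30766 m
Total depth = 1030 m + 30766 m = 31796 m

31800 m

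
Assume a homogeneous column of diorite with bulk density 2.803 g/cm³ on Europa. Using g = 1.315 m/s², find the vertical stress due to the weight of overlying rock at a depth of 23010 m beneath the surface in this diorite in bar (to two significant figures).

diorite: 2803 kg/m³ × 1.315 m/s² × 23010 m = 8.481×10^7 Pa = 848.1 bar

850 bar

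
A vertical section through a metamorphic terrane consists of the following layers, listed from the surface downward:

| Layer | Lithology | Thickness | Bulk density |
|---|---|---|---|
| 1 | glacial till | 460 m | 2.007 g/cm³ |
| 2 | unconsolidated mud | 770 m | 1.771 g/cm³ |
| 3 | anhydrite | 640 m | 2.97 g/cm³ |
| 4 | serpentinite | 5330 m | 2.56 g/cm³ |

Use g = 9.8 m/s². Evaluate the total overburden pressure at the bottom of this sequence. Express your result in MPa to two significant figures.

170 MPa

glacial till: 2007 kg/m³ × 9.8 m/s² × 460 m = 9.048×10^6 Pa = 9.048 MPa
unconsolidated mud: 1771 kg/m³ × 9.8 m/s² × 770 m = 1.336×10^7 Pa = 13.36 MPa
anhydrite: 2970 kg/m³ × 9.8 m/s² × 640 m = 1.863×10^7 Pa = 18.63 MPa
serpentinite: 2560 kg/m³ × 9.8 m/s² × 5330 m = 1.337×10^8 Pa = 133.7 MPa
Total = 9.048 + 13.36 + 18.63 + 133.7 = 174.76 MPa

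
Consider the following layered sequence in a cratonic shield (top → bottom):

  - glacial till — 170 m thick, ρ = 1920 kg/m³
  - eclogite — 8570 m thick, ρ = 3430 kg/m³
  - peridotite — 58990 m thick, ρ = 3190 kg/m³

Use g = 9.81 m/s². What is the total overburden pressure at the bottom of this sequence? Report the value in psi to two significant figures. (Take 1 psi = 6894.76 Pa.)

310000 psi

glacial till: 1920 kg/m³ × 9.81 m/s² × 170 m = 3.202×10^6 Pa = 464.4 psi
eclogite: 3430 kg/m³ × 9.81 m/s² × 8570 m = 2.884×10^8 Pa = 41824 psi
peridotite: 3190 kg/m³ × 9.81 m/s² × 58990 m = 1.846×10^9 Pa = 2.677×10^5 psi
Total = 464.4 + 41824 + 2.677×10^5 = 3.1003×10^5 psi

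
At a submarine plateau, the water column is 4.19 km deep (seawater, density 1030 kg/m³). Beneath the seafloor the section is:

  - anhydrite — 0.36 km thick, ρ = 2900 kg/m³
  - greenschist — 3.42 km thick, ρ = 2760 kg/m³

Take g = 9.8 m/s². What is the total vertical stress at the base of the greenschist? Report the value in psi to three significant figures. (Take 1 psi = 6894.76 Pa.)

21000 psi

seawater: 1030 kg/m³ × 9.8 m/s² × 4190 m = 4.229×10^7 Pa = 6134 psi
anhydrite: 2900 kg/m³ × 9.8 m/s² × 360 m = 1.023×10^7 Pa = 1484 psi
greenschist: 2760 kg/m³ × 9.8 m/s² × 3420 m = 9.250×10^7 Pa = 13417 psi
Total = 6134 + 1484 + 13417 = 21035 psi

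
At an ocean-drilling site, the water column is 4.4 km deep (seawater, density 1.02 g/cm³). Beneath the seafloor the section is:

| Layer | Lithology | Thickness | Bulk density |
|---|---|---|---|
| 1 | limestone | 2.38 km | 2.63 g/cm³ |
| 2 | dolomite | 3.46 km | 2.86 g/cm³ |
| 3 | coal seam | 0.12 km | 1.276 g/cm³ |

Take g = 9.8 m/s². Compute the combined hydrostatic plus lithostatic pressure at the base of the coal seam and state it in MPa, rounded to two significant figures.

200 MPa

seawater: 1020 kg/m³ × 9.8 m/s² × 4400 m = 4.398×10^7 Pa = 43.98 MPa
limestone: 2630 kg/m³ × 9.8 m/s² × 2380 m = 6.134×10^7 Pa = 61.34 MPa
dolomite: 2860 kg/m³ × 9.8 m/s² × 3460 m = 9.698×10^7 Pa = 96.98 MPa
coal seam: 1276 kg/m³ × 9.8 m/s² × 120 m = 1.501×10^6 Pa = 1.501 MPa
Total = 43.98 + 61.34 + 96.98 + 1.501 = 203.80 MPa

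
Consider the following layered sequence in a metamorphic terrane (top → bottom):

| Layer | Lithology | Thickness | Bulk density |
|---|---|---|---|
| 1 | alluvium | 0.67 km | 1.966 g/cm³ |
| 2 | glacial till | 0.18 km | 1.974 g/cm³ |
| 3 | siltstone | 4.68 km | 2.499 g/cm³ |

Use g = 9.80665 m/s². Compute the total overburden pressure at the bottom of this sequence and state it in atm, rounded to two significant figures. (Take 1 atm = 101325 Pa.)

alluvium: 1966 kg/m³ × 9.80665 m/s² × 670 m = 1.292×10^7 Pa = 127.5 atm
glacial till: 1974 kg/m³ × 9.80665 m/s² × 180 m = 3.484×10^6 Pa = 34.39 atm
siltstone: 2499 kg/m³ × 9.80665 m/s² × 4680 m = 1.147×10^8 Pa = 1132 atm
Total = 127.5 + 34.39 + 1132 = 1293.8 atm

1300 atm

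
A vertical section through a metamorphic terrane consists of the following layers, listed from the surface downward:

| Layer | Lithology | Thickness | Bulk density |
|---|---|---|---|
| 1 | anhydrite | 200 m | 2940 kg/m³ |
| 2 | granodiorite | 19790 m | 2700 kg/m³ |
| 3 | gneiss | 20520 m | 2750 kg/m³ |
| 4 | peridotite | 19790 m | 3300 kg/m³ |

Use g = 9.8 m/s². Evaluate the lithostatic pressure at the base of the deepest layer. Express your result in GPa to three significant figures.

anhydrite: 2940 kg/m³ × 9.8 m/s² × 200 m = 5.762×10^6 Pa = 5.762×10^-3 GPa
granodiorite: 2700 kg/m³ × 9.8 m/s² × 19790 m = 5.236×10^8 Pa = 0.5236 GPa
gneiss: 2750 kg/m³ × 9.8 m/s² × 20520 m = 5.530×10^8 Pa = 0.5530 GPa
peridotite: 3300 kg/m³ × 9.8 m/s² × 19790 m = 6.400×10^8 Pa = 0.6400 GPa
Total = 5.762×10^-3 + 0.5236 + 0.5530 + 0.6400 = 1.7224 GPa

1.72 GPa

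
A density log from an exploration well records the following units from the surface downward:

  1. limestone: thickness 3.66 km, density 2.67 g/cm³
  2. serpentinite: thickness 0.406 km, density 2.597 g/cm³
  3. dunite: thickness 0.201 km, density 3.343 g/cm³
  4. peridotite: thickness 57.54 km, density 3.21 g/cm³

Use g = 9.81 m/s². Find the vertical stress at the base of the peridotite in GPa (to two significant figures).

1.9 GPa

limestone: 2670 kg/m³ × 9.81 m/s² × 3660 m = 9.587×10^7 Pa = 0.09587 GPa
serpentinite: 2597 kg/m³ × 9.81 m/s² × 406 m = 1.034×10^7 Pa = 0.01034 GPa
dunite: 3343 kg/m³ × 9.81 m/s² × 201 m = 6.592×10^6 Pa = 6.592×10^-3 GPa
peridotite: 3210 kg/m³ × 9.81 m/s² × 57540 m = 1.812×10^9 Pa = 1.812 GPa
Total = 0.09587 + 0.01034 + 6.592×10^-3 + 1.812 = 1.9247 GPa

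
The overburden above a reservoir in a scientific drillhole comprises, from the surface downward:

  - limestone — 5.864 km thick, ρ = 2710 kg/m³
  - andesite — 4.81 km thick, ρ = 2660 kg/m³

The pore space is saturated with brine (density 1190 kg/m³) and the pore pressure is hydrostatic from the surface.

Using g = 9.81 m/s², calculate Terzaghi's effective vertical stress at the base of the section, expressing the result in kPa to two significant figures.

Overburden (lithostatic) stress σ_v:
limestone: 2710 kg/m³ × 9.81 m/s² × 5864 m = 1.559×10^8 Pa = 155.9 MPa
andesite: 2660 kg/m³ × 9.81 m/s² × 4810 m = 1.255×10^8 Pa = 125.5 MPa
Total = 155.9 + 125.5 = 281.41 MPa
Pore pressure P_p = 1190 kg/m³ × 9.81 m/s² × 10674 m = 1.246×10^8 Pa = 124.6 MPa
Effective stress σ' = σ_v − P_p = 281.4 − 124.6 = 156.80 MPa = 1.5680×10^5 kPa

160000 kPa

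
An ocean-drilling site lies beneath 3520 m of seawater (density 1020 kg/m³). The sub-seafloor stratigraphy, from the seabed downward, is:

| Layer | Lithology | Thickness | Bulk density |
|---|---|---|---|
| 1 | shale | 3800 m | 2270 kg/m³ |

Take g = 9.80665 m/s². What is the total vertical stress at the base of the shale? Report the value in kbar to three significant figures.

seawater: 1020 kg/m³ × 9.80665 m/s² × 3520 m = 3.521×10^7 Pa = 0.3521 kbar
shale: 2270 kg/m³ × 9.80665 m/s² × 3800 m = 8.459×10^7 Pa = 0.8459 kbar
Total = 0.3521 + 0.8459 = 1.1980 kbar

1.20 kbar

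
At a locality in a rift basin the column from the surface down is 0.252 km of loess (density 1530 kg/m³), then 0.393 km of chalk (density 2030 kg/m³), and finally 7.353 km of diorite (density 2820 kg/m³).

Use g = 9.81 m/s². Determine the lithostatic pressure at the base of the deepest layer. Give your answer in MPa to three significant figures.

loess: 1530 kg/m³ × 9.81 m/s² × 252 m = 3.782×10^6 Pa = 3.782 MPa
chalk: 2030 kg/m³ × 9.81 m/s² × 393 m = 7.826×10^6 Pa = 7.826 MPa
diorite: 2820 kg/m³ × 9.81 m/s² × 7353 m = 2.034×10^8 Pa = 203.4 MPa
Total = 3.782 + 7.826 + 203.4 = 215.02 MPa

215 MPa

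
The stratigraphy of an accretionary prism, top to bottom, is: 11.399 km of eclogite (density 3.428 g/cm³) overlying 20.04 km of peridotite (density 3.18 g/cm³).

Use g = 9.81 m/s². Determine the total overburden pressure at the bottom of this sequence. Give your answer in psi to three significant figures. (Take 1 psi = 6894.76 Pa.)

eclogite: 3428 kg/m³ × 9.81 m/s² × 11399 m = 3.833×10^8 Pa = 55598 psi
peridotite: 3180 kg/m³ × 9.81 m/s² × 20040 m = 6.252×10^8 Pa = 90672 psi
Total = 55598 + 90672 = 1.4627×10^5 psi

146000 psi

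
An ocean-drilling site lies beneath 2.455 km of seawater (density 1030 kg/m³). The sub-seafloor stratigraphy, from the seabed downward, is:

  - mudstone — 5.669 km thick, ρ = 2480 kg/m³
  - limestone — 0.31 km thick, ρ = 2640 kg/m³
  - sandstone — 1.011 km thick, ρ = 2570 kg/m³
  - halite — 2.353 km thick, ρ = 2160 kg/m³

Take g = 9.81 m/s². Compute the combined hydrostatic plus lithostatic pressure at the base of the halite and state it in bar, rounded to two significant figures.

seawater: 1030 kg/m³ × 9.81 m/s² × 2455 m = 2.481×10^7 Pa = 248.1 bar
mudstone: 2480 kg/m³ × 9.81 m/s² × 5669 m = 1.379×10^8 Pa = 1379 bar
limestone: 2640 kg/m³ × 9.81 m/s² × 310 m = 8.029×10^6 Pa = 80.29 bar
sandstone: 2570 kg/m³ × 9.81 m/s² × 1011 m = 2.549×10^7 Pa = 254.9 bar
halite: 2160 kg/m³ × 9.81 m/s² × 2353 m = 4.986×10^7 Pa = 498.6 bar
Total = 248.1 + 1379 + 80.29 + 254.9 + 498.6 = 2461.0 bar

2500 bar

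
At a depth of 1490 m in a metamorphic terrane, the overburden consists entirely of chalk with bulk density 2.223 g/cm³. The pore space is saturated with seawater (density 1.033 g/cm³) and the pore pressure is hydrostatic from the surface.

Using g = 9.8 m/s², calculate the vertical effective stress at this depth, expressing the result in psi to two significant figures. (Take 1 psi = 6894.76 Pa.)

2500 psi

Overburden (lithostatic) stress σ_v:
chalk: 2223 kg/m³ × 9.8 m/s² × 1490 m = 3.246×10^7 Pa = 32.46 MPa
Pore pressure P_p = 1033 kg/m³ × 9.8 m/s² × 1490 m = 1.508×10^7 Pa = 15.08 MPa
Effective stress σ' = σ_v − P_p = 32.46 − 15.08 = 17.376 MPa = 2520.2 psi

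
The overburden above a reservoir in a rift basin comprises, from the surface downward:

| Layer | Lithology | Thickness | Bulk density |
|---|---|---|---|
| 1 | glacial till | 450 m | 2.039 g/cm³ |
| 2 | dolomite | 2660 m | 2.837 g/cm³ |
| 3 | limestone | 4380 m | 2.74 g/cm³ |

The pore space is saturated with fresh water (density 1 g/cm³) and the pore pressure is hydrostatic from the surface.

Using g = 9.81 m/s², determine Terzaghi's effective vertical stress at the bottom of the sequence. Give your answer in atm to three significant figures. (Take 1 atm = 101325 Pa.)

Overburden (lithostatic) stress σ_v:
glacial till: 2039 kg/m³ × 9.81 m/s² × 450 m = 9.001×10^6 Pa = 9.001 MPa
dolomite: 2837 kg/m³ × 9.81 m/s² × 2660 m = 7.403×10^7 Pa = 74.03 MPa
limestone: 2740 kg/m³ × 9.81 m/s² × 4380 m = 1.177×10^8 Pa = 117.7 MPa
Total = 9.001 + 74.03 + 117.7 = 200.76 MPa
Pore pressure P_p = 1000 kg/m³ × 9.81 m/s² × 7490 m = 7.348×10^7 Pa = 73.48 MPa
Effective stress σ' = σ_v − P_p = 200.8 − 73.48 = 127.29 MPa = 1256.2 atm

1260 atm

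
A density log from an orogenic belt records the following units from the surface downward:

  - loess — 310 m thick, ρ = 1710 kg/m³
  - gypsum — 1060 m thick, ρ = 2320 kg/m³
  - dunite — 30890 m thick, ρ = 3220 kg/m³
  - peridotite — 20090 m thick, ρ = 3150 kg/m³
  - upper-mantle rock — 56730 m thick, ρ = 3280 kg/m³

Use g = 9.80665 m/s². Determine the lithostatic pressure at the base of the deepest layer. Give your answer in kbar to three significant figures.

loess: 1710 kg/m³ × 9.80665 m/s² × 310 m = 5.199×10^6 Pa = 0.05199 kbar
gypsum: 2320 kg/m³ × 9.80665 m/s² × 1060 m = 2.412×10^7 Pa = 0.2412 kbar
dunite: 3220 kg/m³ × 9.80665 m/s² × 30890 m = 9.754×10^8 Pa = 9.754 kbar
peridotite: 3150 kg/m³ × 9.80665 m/s² × 20090 m = 6.206×10^8 Pa = 6.206 kbar
upper-mantle rock: 3280 kg/m³ × 9.80665 m/s² × 56730 m = 1.825×10^9 Pa = 18.25 kbar
Total = 0.05199 + 0.2412 + 9.754 + 6.206 + 18.25 = 34.501 kbar

34.5 kbar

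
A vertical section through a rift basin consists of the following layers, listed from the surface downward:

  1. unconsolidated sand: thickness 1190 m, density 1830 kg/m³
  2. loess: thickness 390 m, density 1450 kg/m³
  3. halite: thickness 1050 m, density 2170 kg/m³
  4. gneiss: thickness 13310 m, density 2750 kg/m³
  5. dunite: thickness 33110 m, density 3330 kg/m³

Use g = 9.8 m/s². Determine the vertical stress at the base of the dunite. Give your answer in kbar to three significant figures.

unconsolidated sand: 1830 kg/m³ × 9.8 m/s² × 1190 m = 2.134×10^7 Pa = 0.2134 kbar
loess: 1450 kg/m³ × 9.8 m/s² × 390 m = 5.542×10^6 Pa = 0.05542 kbar
halite: 2170 kg/m³ × 9.8 m/s² × 1050 m = 2.233×10^7 Pa = 0.2233 kbar
gneiss: 2750 kg/m³ × 9.8 m/s² × 13310 m = 3.587×10^8 Pa = 3.587 kbar
dunite: 3330 kg/m³ × 9.8 m/s² × 33110 m = 1.081×10^9 Pa = 10.81 kbar
Total = 0.2134 + 0.05542 + 0.2233 + 3.587 + 10.81 = 14.884 kbar

14.9 kbar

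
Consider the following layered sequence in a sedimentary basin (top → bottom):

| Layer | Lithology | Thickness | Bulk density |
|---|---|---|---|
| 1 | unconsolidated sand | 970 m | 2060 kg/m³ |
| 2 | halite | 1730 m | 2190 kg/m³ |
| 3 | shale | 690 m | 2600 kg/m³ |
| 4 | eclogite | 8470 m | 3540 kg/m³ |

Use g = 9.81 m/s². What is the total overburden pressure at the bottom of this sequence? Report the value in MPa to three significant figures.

369 MPa

unconsolidated sand: 2060 kg/m³ × 9.81 m/s² × 970 m = 1.960×10^7 Pa = 19.60 MPa
halite: 2190 kg/m³ × 9.81 m/s² × 1730 m = 3.717×10^7 Pa = 37.17 MPa
shale: 2600 kg/m³ × 9.81 m/s² × 690 m = 1.760×10^7 Pa = 17.60 MPa
eclogite: 3540 kg/m³ × 9.81 m/s² × 8470 m = 2.941×10^8 Pa = 294.1 MPa
Total = 19.60 + 37.17 + 17.60 + 294.1 = 368.51 MPa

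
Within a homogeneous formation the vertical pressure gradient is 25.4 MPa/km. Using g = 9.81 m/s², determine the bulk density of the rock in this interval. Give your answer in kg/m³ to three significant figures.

2590 kg/m³

ρ = (dP/dz)/g = 25.4 MPa/km / 9.81 m/s² = 25400 Pa/m / 9.81 m/s² = 2589.2 kg/m³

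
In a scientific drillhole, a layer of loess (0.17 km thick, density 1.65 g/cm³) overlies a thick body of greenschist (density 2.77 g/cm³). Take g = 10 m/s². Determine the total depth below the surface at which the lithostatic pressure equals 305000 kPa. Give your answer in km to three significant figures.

11.1 km

Pressure at base of upper layers: 1650×10×170 = 2.805×10^6 Pa = 2805 kPa
Remaining pressure to be supplied by greenschist: 3.050×10^8 − 2.805×10^6 = 3.022×10^8 Pa
Additional depth in greenschist = 3.022×10^8 Pa / (2770 kg/m³ × 10 m/s²) = 10910 m
Total depth = 170 m + 10910 m = 11080 m
= 11.080 km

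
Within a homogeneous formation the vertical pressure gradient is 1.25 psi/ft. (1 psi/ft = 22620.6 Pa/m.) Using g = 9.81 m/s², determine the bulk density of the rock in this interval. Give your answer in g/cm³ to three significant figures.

2.88 g/cm³

ρ = (dP/dz)/g = 1.25 psi/ft / 9.81 m/s² = 28276 Pa/m / 9.81 m/s² = 2882.3 kg/m³
= 2.882 g/cm³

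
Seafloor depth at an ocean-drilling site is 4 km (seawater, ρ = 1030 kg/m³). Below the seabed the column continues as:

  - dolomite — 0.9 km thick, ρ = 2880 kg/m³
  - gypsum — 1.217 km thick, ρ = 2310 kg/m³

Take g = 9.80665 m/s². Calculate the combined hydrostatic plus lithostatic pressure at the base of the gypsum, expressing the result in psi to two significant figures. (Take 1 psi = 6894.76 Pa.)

seawater: 1030 kg/m³ × 9.80665 m/s² × 4000 m = 4.040×10^7 Pa = 5860 psi
dolomite: 2880 kg/m³ × 9.80665 m/s² × 900 m = 2.542×10^7 Pa = 3687 psi
gypsum: 2310 kg/m³ × 9.80665 m/s² × 1217 m = 2.757×10^7 Pa = 3999 psi
Total = 5860 + 3687 + 3999 = 13545 psi

14000 psi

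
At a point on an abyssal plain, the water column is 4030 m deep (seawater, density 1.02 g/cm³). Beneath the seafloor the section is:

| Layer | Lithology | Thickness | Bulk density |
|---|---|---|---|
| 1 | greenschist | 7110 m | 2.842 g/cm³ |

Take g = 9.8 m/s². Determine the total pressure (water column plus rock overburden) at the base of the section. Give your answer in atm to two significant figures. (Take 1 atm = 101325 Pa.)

2400 atm

seawater: 1020 kg/m³ × 9.8 m/s² × 4030 m = 4.028×10^7 Pa = 397.6 atm
greenschist: 2842 kg/m³ × 9.8 m/s² × 7110 m = 1.980×10^8 Pa = 1954 atm
Total = 397.6 + 1954 = 2351.9 atm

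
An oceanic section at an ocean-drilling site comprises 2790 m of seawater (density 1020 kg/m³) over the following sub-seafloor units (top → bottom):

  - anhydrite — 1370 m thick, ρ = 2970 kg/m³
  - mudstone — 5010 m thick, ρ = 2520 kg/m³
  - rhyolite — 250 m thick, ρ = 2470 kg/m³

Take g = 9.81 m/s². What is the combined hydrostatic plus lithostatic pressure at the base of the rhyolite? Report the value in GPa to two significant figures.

seawater: 1020 kg/m³ × 9.81 m/s² × 2790 m = 2.792×10^7 Pa = 0.02792 GPa
anhydrite: 2970 kg/m³ × 9.81 m/s² × 1370 m = 3.992×10^7 Pa = 0.03992 GPa
mudstone: 2520 kg/m³ × 9.81 m/s² × 5010 m = 1.239×10^8 Pa = 0.1239 GPa
rhyolite: 2470 kg/m³ × 9.81 m/s² × 250 m = 6.058×10^6 Pa = 6.058×10^-3 GPa
Total = 0.02792 + 0.03992 + 0.1239 + 6.058×10^-3 = 0.19774 GPa

0.20 GPa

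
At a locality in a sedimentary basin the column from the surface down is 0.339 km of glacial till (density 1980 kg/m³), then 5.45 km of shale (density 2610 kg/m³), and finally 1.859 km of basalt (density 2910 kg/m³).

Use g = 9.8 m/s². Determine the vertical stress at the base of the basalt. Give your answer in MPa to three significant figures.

glacial till: 1980 kg/m³ × 9.8 m/s² × 339 m = 6.578×10^6 Pa = 6.578 MPa
shale: 2610 kg/m³ × 9.8 m/s² × 5450 m = 1.394×10^8 Pa = 139.4 MPa
basalt: 2910 kg/m³ × 9.8 m/s² × 1859 m = 5.301×10^7 Pa = 53.01 MPa
Total = 6.578 + 139.4 + 53.01 = 198.99 MPa

199 MPa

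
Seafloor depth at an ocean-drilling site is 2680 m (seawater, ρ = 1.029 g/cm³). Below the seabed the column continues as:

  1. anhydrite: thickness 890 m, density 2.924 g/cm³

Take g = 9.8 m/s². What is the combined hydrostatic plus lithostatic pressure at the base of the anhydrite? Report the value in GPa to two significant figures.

0.053 GPa

seawater: 1029 kg/m³ × 9.8 m/s² × 2680 m = 2.703×10^7 Pa = 0.02703 GPa
anhydrite: 2924 kg/m³ × 9.8 m/s² × 890 m = 2.550×10^7 Pa = 0.02550 GPa
Total = 0.02703 + 0.02550 = 0.052529 GPa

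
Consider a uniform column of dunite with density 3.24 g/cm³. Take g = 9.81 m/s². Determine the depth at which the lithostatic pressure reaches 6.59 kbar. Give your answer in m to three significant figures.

h = P/(ρg) = 6.59 kbar / (3240 kg/m³ × 9.81 m/s²) = 6.590×10^8 Pa / 31784 Pa/m = 20733 m

20700 m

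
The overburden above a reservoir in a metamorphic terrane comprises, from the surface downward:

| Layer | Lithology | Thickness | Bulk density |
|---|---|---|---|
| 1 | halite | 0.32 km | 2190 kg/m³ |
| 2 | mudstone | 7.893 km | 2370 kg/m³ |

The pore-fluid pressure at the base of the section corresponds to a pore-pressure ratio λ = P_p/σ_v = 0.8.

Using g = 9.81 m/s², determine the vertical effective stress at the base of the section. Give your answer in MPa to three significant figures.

Overburden (lithostatic) stress σ_v:
halite: 2190 kg/m³ × 9.81 m/s² × 320 m = 6.875×10^6 Pa = 6.875 MPa
mudstone: 2370 kg/m³ × 9.81 m/s² × 7893 m = 1.835×10^8 Pa = 183.5 MPa
Total = 6.875 + 183.5 = 190.38 MPa
Pore pressure P_p = λ·σ_v = 0.8 × 190.4 MPa = 152.3 MPa
Effective stress σ' = σ_v − P_p = 190.4 − 152.3 = 38.077 MPa

38.1 MPa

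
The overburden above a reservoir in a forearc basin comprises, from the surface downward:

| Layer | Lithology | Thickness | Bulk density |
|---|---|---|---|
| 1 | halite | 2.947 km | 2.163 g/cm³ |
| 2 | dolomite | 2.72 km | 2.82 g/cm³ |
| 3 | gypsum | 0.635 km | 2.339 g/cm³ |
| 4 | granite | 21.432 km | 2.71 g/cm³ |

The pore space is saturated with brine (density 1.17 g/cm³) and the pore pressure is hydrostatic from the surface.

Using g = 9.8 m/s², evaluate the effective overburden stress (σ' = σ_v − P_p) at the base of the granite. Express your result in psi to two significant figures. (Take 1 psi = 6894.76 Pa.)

Overburden (lithostatic) stress σ_v:
halite: 2163 kg/m³ × 9.8 m/s² × 2947 m = 6.247×10^7 Pa = 62.47 MPa
dolomite: 2820 kg/m³ × 9.8 m/s² × 2720 m = 7.517×10^7 Pa = 75.17 MPa
gypsum: 2339 kg/m³ × 9.8 m/s² × 635 m = 1.456×10^7 Pa = 14.56 MPa
granite: 2710 kg/m³ × 9.8 m/s² × 21432 m = 5.692×10^8 Pa = 569.2 MPa
Total = 62.47 + 75.17 + 14.56 + 569.2 = 721.39 MPa
Pore pressure P_p = 1170 kg/m³ × 9.8 m/s² × 27734 m = 3.180×10^8 Pa = 318.0 MPa
Effective stress σ' = σ_v − P_p = 721.4 − 318.0 = 403.39 MPa = 58506 psi

59000 psi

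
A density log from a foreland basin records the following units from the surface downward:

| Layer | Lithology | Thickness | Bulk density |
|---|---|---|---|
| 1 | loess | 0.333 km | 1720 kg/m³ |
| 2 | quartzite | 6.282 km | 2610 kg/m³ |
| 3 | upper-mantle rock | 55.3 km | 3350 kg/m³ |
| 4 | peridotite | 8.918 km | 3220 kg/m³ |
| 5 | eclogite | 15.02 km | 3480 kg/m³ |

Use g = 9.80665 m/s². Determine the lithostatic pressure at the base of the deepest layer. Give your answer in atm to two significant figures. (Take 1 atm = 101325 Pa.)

27000 atm

loess: 1720 kg/m³ × 9.80665 m/s² × 333 m = 5.617×10^6 Pa = 55.43 atm
quartzite: 2610 kg/m³ × 9.80665 m/s² × 6282 m = 1.608×10^8 Pa = 1587 atm
upper-mantle rock: 3350 kg/m³ × 9.80665 m/s² × 55300 m = 1.817×10^9 Pa = 17930 atm
peridotite: 3220 kg/m³ × 9.80665 m/s² × 8918 m = 2.816×10^8 Pa = 2779 atm
eclogite: 3480 kg/m³ × 9.80665 m/s² × 15020 m = 5.126×10^8 Pa = 5059 atm
Total = 55.43 + 1587 + 17930 + 2779 + 5059 = 27410 atm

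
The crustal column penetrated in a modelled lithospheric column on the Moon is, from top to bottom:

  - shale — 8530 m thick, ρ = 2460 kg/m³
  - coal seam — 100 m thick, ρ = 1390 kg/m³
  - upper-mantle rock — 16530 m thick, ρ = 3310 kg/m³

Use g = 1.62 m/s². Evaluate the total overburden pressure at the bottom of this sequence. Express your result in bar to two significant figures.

shale: 2460 kg/m³ × 1.62 m/s² × 8530 m = 3.399×10^7 Pa = 339.9 bar
coal seam: 1390 kg/m³ × 1.62 m/s² × 100 m = 2.252×10^5 Pa = 2.252 bar
upper-mantle rock: 3310 kg/m³ × 1.62 m/s² × 16530 m = 8.864×10^7 Pa = 886.4 bar
Total = 339.9 + 2.252 + 886.4 = 1228.6 bar

1200 bar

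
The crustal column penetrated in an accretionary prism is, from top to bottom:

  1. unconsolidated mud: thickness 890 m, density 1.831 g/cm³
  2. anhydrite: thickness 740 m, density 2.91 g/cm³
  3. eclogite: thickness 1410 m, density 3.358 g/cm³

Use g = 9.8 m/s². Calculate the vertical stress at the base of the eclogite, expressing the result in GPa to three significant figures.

0.0835 GPa

unconsolidated mud: 1831 kg/m³ × 9.8 m/s² × 890 m = 1.597×10^7 Pa = 0.01597 GPa
anhydrite: 2910 kg/m³ × 9.8 m/s² × 740 m = 2.110×10^7 Pa = 0.02110 GPa
eclogite: 3358 kg/m³ × 9.8 m/s² × 1410 m = 4.640×10^7 Pa = 0.04640 GPa
Total = 0.01597 + 0.02110 + 0.04640 = 0.083474 GPa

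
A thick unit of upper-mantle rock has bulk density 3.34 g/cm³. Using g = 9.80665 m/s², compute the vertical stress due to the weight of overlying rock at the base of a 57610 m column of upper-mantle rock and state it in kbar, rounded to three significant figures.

18.9 kbar

upper-mantle rock: 3340 kg/m³ × 9.80665 m/s² × 57610 m = 1.887×10^9 Pa = 18.87 kbar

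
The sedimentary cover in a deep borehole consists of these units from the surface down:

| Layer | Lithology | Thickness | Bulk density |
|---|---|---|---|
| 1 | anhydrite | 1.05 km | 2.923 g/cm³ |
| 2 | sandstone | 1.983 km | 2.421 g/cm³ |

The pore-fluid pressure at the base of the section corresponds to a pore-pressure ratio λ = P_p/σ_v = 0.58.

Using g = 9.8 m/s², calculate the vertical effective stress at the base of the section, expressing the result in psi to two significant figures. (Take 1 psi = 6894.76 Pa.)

4700 psi

Overburden (lithostatic) stress σ_v:
anhydrite: 2923 kg/m³ × 9.8 m/s² × 1050 m = 3.008×10^7 Pa = 30.08 MPa
sandstone: 2421 kg/m³ × 9.8 m/s² × 1983 m = 4.705×10^7 Pa = 47.05 MPa
Total = 30.08 + 47.05 = 77.126 MPa
Pore pressure P_p = λ·σ_v = 0.58 × 77.13 MPa = 44.73 MPa
Effective stress σ' = σ_v − P_p = 77.13 − 44.73 = 32.393 MPa = 4698.2 psi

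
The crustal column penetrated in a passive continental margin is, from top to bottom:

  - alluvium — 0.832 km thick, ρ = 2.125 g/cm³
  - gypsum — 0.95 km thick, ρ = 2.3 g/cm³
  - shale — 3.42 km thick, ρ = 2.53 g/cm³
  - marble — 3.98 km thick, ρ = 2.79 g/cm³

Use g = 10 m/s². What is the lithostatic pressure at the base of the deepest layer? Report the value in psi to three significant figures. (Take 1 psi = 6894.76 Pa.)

34400 psi

alluvium: 2125 kg/m³ × 10 m/s² × 832 m = 1.768×10^7 Pa = 2564 psi
gypsum: 2300 kg/m³ × 10 m/s² × 950 m = 2.185×10^7 Pa = 3169 psi
shale: 2530 kg/m³ × 10 m/s² × 3420 m = 8.653×10^7 Pa = 12550 psi
marble: 2790 kg/m³ × 10 m/s² × 3980 m = 1.110×10^8 Pa = 16105 psi
Total = 2564 + 3169 + 12550 + 16105 = 34388 psi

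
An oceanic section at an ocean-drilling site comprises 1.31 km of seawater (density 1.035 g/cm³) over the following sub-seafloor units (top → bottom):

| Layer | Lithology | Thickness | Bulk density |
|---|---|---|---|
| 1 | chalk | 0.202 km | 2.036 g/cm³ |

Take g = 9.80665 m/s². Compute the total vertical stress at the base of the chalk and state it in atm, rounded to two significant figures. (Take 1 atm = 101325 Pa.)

170 atm

seawater: 1035 kg/m³ × 9.80665 m/s² × 1310 m = 1.330×10^7 Pa = 131.2 atm
chalk: 2036 kg/m³ × 9.80665 m/s² × 202 m = 4.033×10^6 Pa = 39.80 atm
Total = 131.2 + 39.80 = 171.03 atm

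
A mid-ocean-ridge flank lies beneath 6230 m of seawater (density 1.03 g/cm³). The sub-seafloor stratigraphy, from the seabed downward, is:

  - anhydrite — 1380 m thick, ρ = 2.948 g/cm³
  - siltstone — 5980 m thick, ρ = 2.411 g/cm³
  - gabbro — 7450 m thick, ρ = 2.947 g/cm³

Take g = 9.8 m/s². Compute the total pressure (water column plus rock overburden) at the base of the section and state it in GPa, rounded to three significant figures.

seawater: 1030 kg/m³ × 9.8 m/s² × 6230 m = 6.289×10^7 Pa = 0.06289 GPa
anhydrite: 2948 kg/m³ × 9.8 m/s² × 1380 m = 3.987×10^7 Pa = 0.03987 GPa
siltstone: 2411 kg/m³ × 9.8 m/s² × 5980 m = 1.413×10^8 Pa = 0.1413 GPa
gabbro: 2947 kg/m³ × 9.8 m/s² × 7450 m = 2.152×10^8 Pa = 0.2152 GPa
Total = 0.06289 + 0.03987 + 0.1413 + 0.2152 = 0.45921 GPa

0.459 GPa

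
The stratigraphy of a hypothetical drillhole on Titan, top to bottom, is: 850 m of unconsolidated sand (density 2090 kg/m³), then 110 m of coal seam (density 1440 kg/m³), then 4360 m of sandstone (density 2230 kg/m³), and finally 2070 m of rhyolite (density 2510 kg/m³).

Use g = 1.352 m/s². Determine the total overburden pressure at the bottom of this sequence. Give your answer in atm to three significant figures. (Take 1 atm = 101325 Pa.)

225 atm

unconsolidated sand: 2090 kg/m³ × 1.352 m/s² × 850 m = 2.402×10^6 Pa = 23.70 atm
coal seam: 1440 kg/m³ × 1.352 m/s² × 110 m = 2.142×10^5 Pa = 2.114 atm
sandstone: 2230 kg/m³ × 1.352 m/s² × 4360 m = 1.315×10^7 Pa = 129.7 atm
rhyolite: 2510 kg/m³ × 1.352 m/s² × 2070 m = 7.025×10^6 Pa = 69.33 atm
Total = 23.70 + 2.114 + 129.7 + 69.33 = 224.88 atm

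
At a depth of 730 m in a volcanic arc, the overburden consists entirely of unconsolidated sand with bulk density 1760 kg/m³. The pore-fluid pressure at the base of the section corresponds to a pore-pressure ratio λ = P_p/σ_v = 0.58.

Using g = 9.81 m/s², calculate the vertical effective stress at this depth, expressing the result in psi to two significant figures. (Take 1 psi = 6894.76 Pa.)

770 psi

Overburden (lithostatic) stress σ_v:
unconsolidated sand: 1760 kg/m³ × 9.81 m/s² × 730 m = 1.260×10^7 Pa = 12.60 MPa
Pore pressure P_p = λ·σ_v = 0.58 × 12.60 MPa = 7.310 MPa
Effective stress σ' = σ_v − P_p = 12.60 − 7.310 = 5.2936 MPa = 767.78 psi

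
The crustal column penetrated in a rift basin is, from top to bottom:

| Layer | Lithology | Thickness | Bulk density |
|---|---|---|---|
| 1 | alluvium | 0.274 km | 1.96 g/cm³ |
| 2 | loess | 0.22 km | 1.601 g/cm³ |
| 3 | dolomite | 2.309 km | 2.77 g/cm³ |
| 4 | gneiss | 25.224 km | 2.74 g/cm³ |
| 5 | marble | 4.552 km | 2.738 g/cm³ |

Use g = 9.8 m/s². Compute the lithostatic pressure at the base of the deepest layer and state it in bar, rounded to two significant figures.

8700 bar

alluvium: 1960 kg/m³ × 9.8 m/s² × 274 m = 5.263×10^6 Pa = 52.63 bar
loess: 1601 kg/m³ × 9.8 m/s² × 220 m = 3.452×10^6 Pa = 34.52 bar
dolomite: 2770 kg/m³ × 9.8 m/s² × 2309 m = 6.268×10^7 Pa = 626.8 bar
gneiss: 2740 kg/m³ × 9.8 m/s² × 25224 m = 6.773×10^8 Pa = 6773 bar
marble: 2738 kg/m³ × 9.8 m/s² × 4552 m = 1.221×10^8 Pa = 1221 bar
Total = 52.63 + 34.52 + 626.8 + 6773 + 1221 = 8708.5 bar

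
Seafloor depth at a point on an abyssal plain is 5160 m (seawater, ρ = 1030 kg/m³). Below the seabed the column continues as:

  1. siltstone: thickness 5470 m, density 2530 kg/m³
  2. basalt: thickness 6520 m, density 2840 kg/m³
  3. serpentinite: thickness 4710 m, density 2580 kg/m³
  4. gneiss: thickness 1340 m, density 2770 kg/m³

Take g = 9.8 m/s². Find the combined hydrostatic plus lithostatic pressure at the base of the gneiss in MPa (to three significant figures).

525 MPa

seawater: 1030 kg/m³ × 9.8 m/s² × 5160 m = 5.209×10^7 Pa = 52.09 MPa
siltstone: 2530 kg/m³ × 9.8 m/s² × 5470 m = 1.356×10^8 Pa = 135.6 MPa
basalt: 2840 kg/m³ × 9.8 m/s² × 6520 m = 1.815×10^8 Pa = 181.5 MPa
serpentinite: 2580 kg/m³ × 9.8 m/s² × 4710 m = 1.191×10^8 Pa = 119.1 MPa
gneiss: 2770 kg/m³ × 9.8 m/s² × 1340 m = 3.638×10^7 Pa = 36.38 MPa
Total = 52.09 + 135.6 + 181.5 + 119.1 + 36.38 = 524.64 MPa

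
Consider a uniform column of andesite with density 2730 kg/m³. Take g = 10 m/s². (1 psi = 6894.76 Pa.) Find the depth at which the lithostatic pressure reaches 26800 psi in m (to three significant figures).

6770 m

h = P/(ρg) = 26800 psi / (2730 kg/m³ × 10 m/s²) = 1.848×10^8 Pa / 27300 Pa/m = 6768.5 m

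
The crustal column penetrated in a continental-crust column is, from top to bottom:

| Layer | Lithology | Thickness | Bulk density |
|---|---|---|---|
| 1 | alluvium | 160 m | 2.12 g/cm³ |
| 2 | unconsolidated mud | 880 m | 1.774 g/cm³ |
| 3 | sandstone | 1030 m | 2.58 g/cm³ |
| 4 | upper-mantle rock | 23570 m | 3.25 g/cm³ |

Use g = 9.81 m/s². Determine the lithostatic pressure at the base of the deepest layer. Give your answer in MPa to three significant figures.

alluvium: 2120 kg/m³ × 9.81 m/s² × 160 m = 3.328×10^6 Pa = 3.328 MPa
unconsolidated mud: 1774 kg/m³ × 9.81 m/s² × 880 m = 1.531×10^7 Pa = 15.31 MPa
sandstone: 2580 kg/m³ × 9.81 m/s² × 1030 m = 2.607×10^7 Pa = 26.07 MPa
upper-mantle rock: 3250 kg/m³ × 9.81 m/s² × 23570 m = 7.515×10^8 Pa = 751.5 MPa
Total = 3.328 + 15.31 + 26.07 + 751.5 = 796.18 MPa

796 MPa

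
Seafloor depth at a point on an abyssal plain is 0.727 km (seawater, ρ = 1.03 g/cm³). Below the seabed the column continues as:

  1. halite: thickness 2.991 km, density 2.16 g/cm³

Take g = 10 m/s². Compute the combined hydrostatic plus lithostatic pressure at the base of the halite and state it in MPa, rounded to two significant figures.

seawater: 1030 kg/m³ × 10 m/s² × 727 m = 7.488×10^6 Pa = 7.488 MPa
halite: 2160 kg/m³ × 10 m/s² × 2991 m = 6.461×10^7 Pa = 64.61 MPa
Total = 7.488 + 64.61 = 72.094 MPa

72 MPa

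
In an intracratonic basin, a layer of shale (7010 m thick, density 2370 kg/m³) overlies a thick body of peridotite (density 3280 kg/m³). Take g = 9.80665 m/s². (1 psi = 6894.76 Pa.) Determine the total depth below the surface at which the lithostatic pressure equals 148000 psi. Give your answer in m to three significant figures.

Pressure at base of upper layers: 2370×9.80665×7010 = 1.629×10^8 Pa = 23630 psi
Remaining pressure to be supplied by peridotite: 1.020×10^9 − 1.629×10^8 = 8.575×10^8 Pa
Additional depth in peridotite = 8.575×10^8 Pa / (3280 kg/m³ × 9.80665 m/s²) = 26659 m
Total depth = 7010 m + 26659 m = 33669 m

33700 m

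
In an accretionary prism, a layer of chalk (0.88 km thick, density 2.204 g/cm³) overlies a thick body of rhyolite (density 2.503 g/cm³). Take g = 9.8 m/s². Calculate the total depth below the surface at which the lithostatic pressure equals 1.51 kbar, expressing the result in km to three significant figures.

Pressure at base of upper layers: 2204×9.8×880 = 1.901×10^7 Pa = 0.1901 kbar
Remaining pressure to be supplied by rhyolite: 1.510×10^8 − 1.901×10^7 = 1.320×10^8 Pa
Additional depth in rhyolite = 1.320×10^8 Pa / (2503 kg/m³ × 9.8 m/s²) = 5381.0 m
Total depth = 880 m + 5381.0 m = 6261.0 m
= 6.2610 km

6.26 km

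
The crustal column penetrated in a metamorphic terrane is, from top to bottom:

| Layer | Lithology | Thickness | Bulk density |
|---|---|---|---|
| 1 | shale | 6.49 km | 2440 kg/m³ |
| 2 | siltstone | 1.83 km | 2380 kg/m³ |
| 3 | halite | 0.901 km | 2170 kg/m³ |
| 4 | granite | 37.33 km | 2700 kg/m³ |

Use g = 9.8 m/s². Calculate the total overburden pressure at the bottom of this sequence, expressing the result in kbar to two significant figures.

shale: 2440 kg/m³ × 9.8 m/s² × 6490 m = 1.552×10^8 Pa = 1.552 kbar
siltstone: 2380 kg/m³ × 9.8 m/s² × 1830 m = 4.268×10^7 Pa = 0.4268 kbar
halite: 2170 kg/m³ × 9.8 m/s² × 901 m = 1.916×10^7 Pa = 0.1916 kbar
granite: 2700 kg/m³ × 9.8 m/s² × 37330 m = 9.878×10^8 Pa = 9.878 kbar
Total = 1.552 + 0.4268 + 0.1916 + 9.878 = 12.048 kbar

12 kbar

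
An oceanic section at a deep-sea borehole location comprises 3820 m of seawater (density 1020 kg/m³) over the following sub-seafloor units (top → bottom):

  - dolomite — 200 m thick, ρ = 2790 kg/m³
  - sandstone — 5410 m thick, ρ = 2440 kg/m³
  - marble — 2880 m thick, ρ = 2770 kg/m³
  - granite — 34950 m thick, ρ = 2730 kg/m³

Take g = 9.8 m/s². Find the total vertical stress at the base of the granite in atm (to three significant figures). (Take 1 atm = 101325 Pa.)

seawater: 1020 kg/m³ × 9.8 m/s² × 3820 m = 3.818×10^7 Pa = 376.9 atm
dolomite: 2790 kg/m³ × 9.8 m/s² × 200 m = 5.468×10^6 Pa = 53.97 atm
sandstone: 2440 kg/m³ × 9.8 m/s² × 5410 m = 1.294×10^8 Pa = 1277 atm
marble: 2770 kg/m³ × 9.8 m/s² × 2880 m = 7.818×10^7 Pa = 771.6 atm
granite: 2730 kg/m³ × 9.8 m/s² × 34950 m = 9.351×10^8 Pa = 9228 atm
Total = 376.9 + 53.97 + 1277 + 771.6 + 9228 = 11707 atm

11700 atm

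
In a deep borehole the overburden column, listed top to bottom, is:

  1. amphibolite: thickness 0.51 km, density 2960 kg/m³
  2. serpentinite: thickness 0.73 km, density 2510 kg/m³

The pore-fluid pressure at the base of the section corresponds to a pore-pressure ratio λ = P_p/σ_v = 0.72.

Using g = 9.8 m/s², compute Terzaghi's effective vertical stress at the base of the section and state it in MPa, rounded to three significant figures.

9.17 MPa

Overburden (lithostatic) stress σ_v:
amphibolite: 2960 kg/m³ × 9.8 m/s² × 510 m = 1.479×10^7 Pa = 14.79 MPa
serpentinite: 2510 kg/m³ × 9.8 m/s² × 730 m = 1.796×10^7 Pa = 17.96 MPa
Total = 14.79 + 17.96 = 32.751 MPa
Pore pressure P_p = λ·σ_v = 0.72 × 32.75 MPa = 23.58 MPa
Effective stress σ' = σ_v − P_p = 32.75 − 23.58 = 9.1702 MPa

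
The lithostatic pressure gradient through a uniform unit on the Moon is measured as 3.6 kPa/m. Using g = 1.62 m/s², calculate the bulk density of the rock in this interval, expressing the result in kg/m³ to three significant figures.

ρ = (dP/dz)/g = 3.6 kPa/m / 1.62 m/s² = 3600.0 Pa/m / 1.62 m/s² = 2222.2 kg/m³

2220 kg/m³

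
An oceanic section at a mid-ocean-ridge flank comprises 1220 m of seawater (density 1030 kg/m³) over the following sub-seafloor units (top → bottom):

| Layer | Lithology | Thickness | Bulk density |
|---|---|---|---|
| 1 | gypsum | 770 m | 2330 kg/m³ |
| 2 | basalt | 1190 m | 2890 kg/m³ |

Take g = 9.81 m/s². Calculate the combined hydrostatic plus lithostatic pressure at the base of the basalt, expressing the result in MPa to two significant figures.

seawater: 1030 kg/m³ × 9.81 m/s² × 1220 m = 1.233×10^7 Pa = 12.33 MPa
gypsum: 2330 kg/m³ × 9.81 m/s² × 770 m = 1.760×10^7 Pa = 17.60 MPa
basalt: 2890 kg/m³ × 9.81 m/s² × 1190 m = 3.374×10^7 Pa = 33.74 MPa
Total = 12.33 + 17.60 + 33.74 = 63.665 MPa

64 MPa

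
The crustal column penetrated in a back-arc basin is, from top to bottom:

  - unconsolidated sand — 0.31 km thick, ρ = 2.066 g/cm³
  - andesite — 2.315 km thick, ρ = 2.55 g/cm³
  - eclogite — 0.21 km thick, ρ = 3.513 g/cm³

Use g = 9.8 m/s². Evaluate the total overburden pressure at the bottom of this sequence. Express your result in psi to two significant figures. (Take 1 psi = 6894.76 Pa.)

unconsolidated sand: 2066 kg/m³ × 9.8 m/s² × 310 m = 6.277×10^6 Pa = 910.3 psi
andesite: 2550 kg/m³ × 9.8 m/s² × 2315 m = 5.785×10^7 Pa = 8391 psi
eclogite: 3513 kg/m³ × 9.8 m/s² × 210 m = 7.230×10^6 Pa = 1049 psi
Total = 910.3 + 8391 + 1049 = 10350 psi

10000 psi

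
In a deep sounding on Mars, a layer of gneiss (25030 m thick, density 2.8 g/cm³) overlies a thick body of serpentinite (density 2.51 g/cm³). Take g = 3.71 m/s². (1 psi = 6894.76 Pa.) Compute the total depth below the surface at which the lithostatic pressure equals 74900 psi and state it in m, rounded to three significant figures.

Pressure at base of upper layers: 2800×3.71×25030 = 2.600×10^8 Pa = 37712 psi
Remaining pressure to be supplied by serpentinite: 5.164×10^8 − 2.600×10^8 = 2.564×10^8 Pa
Additional depth in serpentinite = 2.564×10^8 Pa / (2510 kg/m³ × 3.71 m/s²) = 27535 m
Total depth = 25030 m + 27535 m = 52565 m

52600 m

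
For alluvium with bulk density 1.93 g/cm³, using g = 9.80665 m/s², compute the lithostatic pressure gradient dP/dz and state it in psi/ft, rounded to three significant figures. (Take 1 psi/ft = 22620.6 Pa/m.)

dP/dz = ρg = 1930 kg/m³ × 9.80665 m/s² = 18927 Pa/m
= 18927 Pa/m × (1 psi/ft / 22621 Pa/m) = 0.83671 psi/ft

0.837 psi/ft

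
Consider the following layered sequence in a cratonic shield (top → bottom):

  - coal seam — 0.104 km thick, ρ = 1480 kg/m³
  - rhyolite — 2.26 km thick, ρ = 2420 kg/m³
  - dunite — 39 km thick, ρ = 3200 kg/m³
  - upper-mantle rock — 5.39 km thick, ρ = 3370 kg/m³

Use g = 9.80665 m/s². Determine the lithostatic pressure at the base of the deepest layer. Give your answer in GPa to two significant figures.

1.5 GPa

coal seam: 1480 kg/m³ × 9.80665 m/s² × 104 m = 1.509×10^6 Pa = 1.509×10^-3 GPa
rhyolite: 2420 kg/m³ × 9.80665 m/s² × 2260 m = 5.363×10^7 Pa = 0.05363 GPa
dunite: 3200 kg/m³ × 9.80665 m/s² × 39000 m = 1.224×10^9 Pa = 1.224 GPa
upper-mantle rock: 3370 kg/m³ × 9.80665 m/s² × 5390 m = 1.781×10^8 Pa = 0.1781 GPa
Total = 1.509×10^-3 + 0.05363 + 1.224 + 0.1781 = 1.4571 GPa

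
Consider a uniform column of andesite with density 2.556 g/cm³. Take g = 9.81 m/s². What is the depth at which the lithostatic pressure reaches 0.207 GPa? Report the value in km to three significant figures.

8.26 km

h = P/(ρg) = 0.207 GPa / (2556 kg/m³ × 9.81 m/s²) = 2.070×10^8 Pa / 25074 Pa/m = 8255.4 m
= 8.2554 km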